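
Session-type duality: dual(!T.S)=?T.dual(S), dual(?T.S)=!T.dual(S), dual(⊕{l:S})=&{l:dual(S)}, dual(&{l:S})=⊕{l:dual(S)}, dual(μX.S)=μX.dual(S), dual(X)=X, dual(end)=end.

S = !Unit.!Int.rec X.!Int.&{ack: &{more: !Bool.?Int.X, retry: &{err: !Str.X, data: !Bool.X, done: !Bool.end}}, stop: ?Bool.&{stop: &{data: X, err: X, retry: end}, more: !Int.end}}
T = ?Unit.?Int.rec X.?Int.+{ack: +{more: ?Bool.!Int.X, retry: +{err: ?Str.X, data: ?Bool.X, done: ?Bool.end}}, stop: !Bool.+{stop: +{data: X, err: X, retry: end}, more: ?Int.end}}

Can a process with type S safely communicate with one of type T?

!Unit vs ?Unit  ok
  !Int vs ?Int  ok
    rec X vs rec X  ok (binder kept)
      !Int vs ?Int  ok
        &{ack,stop} vs +{ack,stop}  ok same labels
          [ack]
            &{more,retry} vs +{more,retry}  ok same labels
              [more]
                !Bool vs ?Bool  ok
                  ?Int vs !Int  ok
                    X vs X  ok
              [retry]
                &{err,data,done} vs +{err,data,done}  ok same labels
                  [err]
                    !Str vs ?Str  ok
                      X vs X  ok
                  [data]
                    !Bool vs ?Bool  ok
                      X vs X  ok
                  [done]
                    !Bool vs ?Bool  ok
                      end vs end  ok
          [stop]
            ?Bool vs !Bool  ok
              &{stop,more} vs +{stop,more}  ok same labels
                [stop]
                  &{data,err,retry} vs +{data,err,retry}  ok same labels
                    [data]
                      X vs X  ok
                    [err]
                      X vs X  ok
                    [retry]
                      end vs end  ok
                [more]
                  !Int vs ?Int  ok
                    end vs end  ok

YES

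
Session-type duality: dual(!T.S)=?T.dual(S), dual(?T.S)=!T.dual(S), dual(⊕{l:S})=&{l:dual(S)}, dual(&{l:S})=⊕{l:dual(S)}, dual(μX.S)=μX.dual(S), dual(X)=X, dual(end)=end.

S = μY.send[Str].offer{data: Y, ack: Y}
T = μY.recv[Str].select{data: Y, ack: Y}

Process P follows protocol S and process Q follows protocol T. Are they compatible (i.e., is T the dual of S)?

YES

μY | μY  ✓ (binder kept)
  send[Str] | recv[Str]  ✓
    offer{data,ack} | select{data,ack}  ✓ same labels
      case data:
        Y | Y  ✓
      case ack:
        Y | Y  ✓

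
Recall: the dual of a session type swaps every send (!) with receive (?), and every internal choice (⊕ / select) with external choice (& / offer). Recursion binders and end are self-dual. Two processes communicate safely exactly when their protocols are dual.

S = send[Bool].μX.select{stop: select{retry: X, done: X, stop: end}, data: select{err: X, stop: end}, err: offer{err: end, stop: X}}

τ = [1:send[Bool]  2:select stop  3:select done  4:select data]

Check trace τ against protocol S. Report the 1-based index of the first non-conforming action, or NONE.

NONE

[1] send[Bool]  ✓  now at μX.…
[2] select stop  ✓  now at select{retry: μX.…, done: μX.…, stop: end}
[3] select done  ✓  now at μX.…
[4] select data  ✓  now at select{err: μX.…, stop: end}
all 4 steps conform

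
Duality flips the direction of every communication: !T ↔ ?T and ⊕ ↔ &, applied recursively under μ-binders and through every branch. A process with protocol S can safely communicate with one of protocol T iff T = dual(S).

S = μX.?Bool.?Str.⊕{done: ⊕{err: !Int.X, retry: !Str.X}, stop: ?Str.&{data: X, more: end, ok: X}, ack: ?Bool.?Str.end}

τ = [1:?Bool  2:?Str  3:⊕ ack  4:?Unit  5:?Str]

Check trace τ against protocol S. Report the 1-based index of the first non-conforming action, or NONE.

4

[1] ?Bool  ✓  now at ?Str.⊕{done: ⊕{err: !Int.μX.…, retry: !Str.μX.…}, stop: ?Str.&{data: μX.…, more: end, ok: μX.…}, ack: ?Bool.?Str.end}
[2] ?Str  ✓  now at ⊕{done: ⊕{err: !Int.μX.…, retry: !Str.μX.…}, stop: ?Str.&{data: μX.…, more: end, ok: μX.…}, ack: ?Bool.?Str.end}
[3] ⊕ ack  ✓  now at ?Bool.?Str.end
[4] got ?Unit, protocol expects ?Bool  ✗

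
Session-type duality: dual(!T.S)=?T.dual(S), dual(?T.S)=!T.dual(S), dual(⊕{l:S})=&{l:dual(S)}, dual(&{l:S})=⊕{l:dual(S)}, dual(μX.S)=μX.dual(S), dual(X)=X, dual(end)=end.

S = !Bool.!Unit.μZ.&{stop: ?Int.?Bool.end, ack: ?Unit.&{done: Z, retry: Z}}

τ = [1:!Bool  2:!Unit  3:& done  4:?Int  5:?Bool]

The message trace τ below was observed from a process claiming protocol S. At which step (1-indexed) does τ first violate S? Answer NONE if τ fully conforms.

3

step 1: !Bool  ok  cont: !Unit.μZ.…
step 2: !Unit  ok  cont: μZ.…
step 3: got & done, protocol expects & stop or & ack  ✗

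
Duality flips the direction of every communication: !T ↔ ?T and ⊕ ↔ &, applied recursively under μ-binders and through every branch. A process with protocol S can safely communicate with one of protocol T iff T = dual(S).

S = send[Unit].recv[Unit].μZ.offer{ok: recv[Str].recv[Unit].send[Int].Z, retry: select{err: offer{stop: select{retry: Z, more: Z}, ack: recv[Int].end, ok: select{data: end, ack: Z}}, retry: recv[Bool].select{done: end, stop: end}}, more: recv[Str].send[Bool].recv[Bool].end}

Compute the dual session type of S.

recv[Unit].send[Unit].μZ.select{ok: send[Str].send[Unit].recv[Int].Z, retry: offer{err: select{stop: offer{retry: Z, more: Z}, ack: send[Int].end, ok: offer{data: end, ack: Z}}, retry: send[Bool].offer{done: end, stop: end}}, more: send[Str].recv[Bool].send[Bool].end}

send[Unit] = recv[Unit]
  recv[Unit] = send[Unit]
    μZ = μZ  (μ self-dual)
      offer{ok,retry,more} = select{ok,retry,more}  (offer→select)
        [ok]
          recv[Str] = send[Str]
            recv[Unit] = send[Unit]
              send[Int] = recv[Int]
                Z ↦ Z
        [retry]
          select{err,retry} = offer{err,retry}  (⊕→&)
            [err]
              offer{stop,ack,ok} = select{stop,ack,ok}  (offer→select)
                [stop]
                  select{retry,more} = offer{retry,more}  (⊕→&)
                    [retry]
                      Z ↦ Z
                    [more]
                      Z ↦ Z
                [ack]
                  recv[Int] = send[Int]
                    end ↦ end
                [ok]
                  select{data,ack} = offer{data,ack}  (⊕→&)
                    [data]
                      end ↦ end
                    [ack]
                      Z ↦ Z
            [retry]
              recv[Bool] = send[Bool]
                select{done,stop} = offer{done,stop}  (⊕→&)
                  [done]
                    end ↦ end
                  [stop]
                    end ↦ end
        [more]
          recv[Str] = send[Str]
            send[Bool] = recv[Bool]
              recv[Bool] = send[Bool]
                end ↦ end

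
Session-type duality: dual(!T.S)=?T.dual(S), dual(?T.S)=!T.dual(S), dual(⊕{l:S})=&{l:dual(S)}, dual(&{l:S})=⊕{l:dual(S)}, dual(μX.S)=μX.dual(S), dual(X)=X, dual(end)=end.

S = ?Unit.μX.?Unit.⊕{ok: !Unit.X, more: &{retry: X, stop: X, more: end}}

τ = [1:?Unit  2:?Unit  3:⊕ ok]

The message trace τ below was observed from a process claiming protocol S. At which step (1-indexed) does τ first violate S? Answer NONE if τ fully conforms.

[1] ?Unit  match  now at μX.…
[2] ?Unit  match  now at ⊕{ok: !Unit.μX.…, more: &{retry: μX.…, stop: μX.…, more: end}}
[3] ⊕ ok  match  now at !Unit.μX.…
τ conforms to S (length 3)

NONE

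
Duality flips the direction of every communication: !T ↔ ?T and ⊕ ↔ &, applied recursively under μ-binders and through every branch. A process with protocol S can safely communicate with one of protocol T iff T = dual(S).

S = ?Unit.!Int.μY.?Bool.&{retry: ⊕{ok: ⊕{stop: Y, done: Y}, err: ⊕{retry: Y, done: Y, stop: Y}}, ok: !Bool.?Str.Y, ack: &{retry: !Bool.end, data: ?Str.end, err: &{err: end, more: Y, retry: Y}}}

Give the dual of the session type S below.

?Unit = !Unit
  !Int = ?Int
    μY = μY  (μ self-dual)
      ?Bool = !Bool
        &{retry,ok,ack} = ⊕{retry,ok,ack}  (&→⊕)
          case retry:
            ⊕{ok,err} = &{ok,err}  (select→offer)
              case ok:
                ⊕{stop,done} = &{stop,done}  (select→offer)
                  case stop:
                    dual(Y) = Y
                  case done:
                    dual(Y) = Y
              case err:
                ⊕{retry,done,stop} = &{retry,done,stop}  (select→offer)
                  case retry:
                    dual(Y) = Y
                  case done:
                    dual(Y) = Y
                  case stop:
                    dual(Y) = Y
          case ok:
            !Bool = ?Bool
              ?Str = !Str
                dual(Y) = Y
          case ack:
            &{retry,data,err} = ⊕{retry,data,err}  (&→⊕)
              case retry:
                !Bool = ?Bool
                  dual(end) = end
              case data:
                ?Str = !Str
                  dual(end) = end
              case err:
                &{err,more,retry} = ⊕{err,more,retry}  (&→⊕)
                  case err:
                    dual(end) = end
                  case more:
                    dual(Y) = Y
                  case retry:
                    dual(Y) = Y

!Unit.?Int.μY.!Bool.⊕{retry: &{ok: &{stop: Y, done: Y}, err: &{retry: Y, done: Y, stop: Y}}, ok: ?Bool.!Str.Y, ack: ⊕{retry: ?Bool.end, data: !Str.end, err: ⊕{err: end, more: Y, retry: Y}}}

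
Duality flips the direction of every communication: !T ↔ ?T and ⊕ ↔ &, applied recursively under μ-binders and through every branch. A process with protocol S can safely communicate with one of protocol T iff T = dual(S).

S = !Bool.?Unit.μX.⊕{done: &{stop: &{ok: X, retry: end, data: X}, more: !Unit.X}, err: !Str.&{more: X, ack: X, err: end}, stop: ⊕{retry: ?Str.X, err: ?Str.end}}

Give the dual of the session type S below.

?Bool.!Unit.μX.&{done: ⊕{stop: ⊕{ok: X, retry: end, data: X}, more: ?Unit.X}, err: ?Str.⊕{more: X, ack: X, err: end}, stop: &{retry: !Str.X, err: !Str.end}}

!Bool → ?Bool
  ?Unit → !Unit
    μX → μX  (μ self-dual)
      ⊕{done,err,stop} → &{done,err,stop}  (internal→external)
        • done:
          &{stop,more} → ⊕{stop,more}  (&→⊕)
            • stop:
              &{ok,retry,data} → ⊕{ok,retry,data}  (&→⊕)
                • ok:
                  dual(X) = X
                • retry:
                  dual(end) = end
                • data:
                  dual(X) = X
            • more:
              !Unit → ?Unit
                dual(X) = X
        • err:
          !Str → ?Str
            &{more,ack,err} → ⊕{more,ack,err}  (&→⊕)
              • more:
                dual(X) = X
              • ack:
                dual(X) = X
              • err:
                dual(end) = end
        • stop:
          ⊕{retry,err} → &{retry,err}  (internal→external)
            • retry:
              ?Str → !Str
                dual(X) = X
            • err:
              ?Str → !Str
                dual(end) = end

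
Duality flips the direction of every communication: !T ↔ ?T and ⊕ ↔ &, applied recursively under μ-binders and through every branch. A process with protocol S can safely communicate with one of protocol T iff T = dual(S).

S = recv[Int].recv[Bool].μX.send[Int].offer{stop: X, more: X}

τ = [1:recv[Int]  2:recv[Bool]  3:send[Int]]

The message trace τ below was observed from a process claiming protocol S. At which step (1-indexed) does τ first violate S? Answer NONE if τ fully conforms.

@1 recv[Int]  ✓  state: recv[Bool].μX.…
@2 recv[Bool]  ✓  state: μX.…
@3 send[Int]  ✓  state: offer{stop: μX.…, more: μX.…}
τ conforms to S (length 3)

NONE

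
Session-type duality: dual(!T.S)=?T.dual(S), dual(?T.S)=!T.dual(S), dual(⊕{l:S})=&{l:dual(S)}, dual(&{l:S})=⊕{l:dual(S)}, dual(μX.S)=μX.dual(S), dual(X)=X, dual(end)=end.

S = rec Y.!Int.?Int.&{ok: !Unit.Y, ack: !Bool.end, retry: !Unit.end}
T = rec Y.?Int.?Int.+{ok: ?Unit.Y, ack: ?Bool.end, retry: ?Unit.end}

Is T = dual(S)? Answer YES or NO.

NO

rec Y | rec Y  ok (μ self-dual)
  !Int | ?Int  ok
    ?Int | ?Int  ✗ same direction on both sides — not dual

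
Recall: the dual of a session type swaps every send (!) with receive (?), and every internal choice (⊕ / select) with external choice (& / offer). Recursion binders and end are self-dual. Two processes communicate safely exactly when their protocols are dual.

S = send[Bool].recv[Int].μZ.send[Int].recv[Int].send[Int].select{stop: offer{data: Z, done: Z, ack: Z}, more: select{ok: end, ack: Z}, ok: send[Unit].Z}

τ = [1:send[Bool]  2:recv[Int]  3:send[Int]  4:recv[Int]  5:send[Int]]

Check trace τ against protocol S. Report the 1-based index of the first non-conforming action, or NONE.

[1] send[Bool]  match  residual = recv[Int].μZ.…
[2] recv[Int]  match  residual = μZ.…
[3] send[Int]  match  residual = recv[Int].send[Int].select{stop: offer{data: μZ.…, done: μZ.…, ack: μZ.…}, more: select{ok: end, ack: μZ.…}, ok: send[Unit].μZ.…}
[4] recv[Int]  match  residual = send[Int].select{stop: offer{data: μZ.…, done: μZ.…, ack: μZ.…}, more: select{ok: end, ack: μZ.…}, ok: send[Unit].μZ.…}
[5] send[Int]  match  residual = select{stop: offer{data: μZ.…, done: μZ.…, ack: μZ.…}, more: select{ok: end, ack: μZ.…}, ok: send[Unit].μZ.…}
all 5 steps conform

NONE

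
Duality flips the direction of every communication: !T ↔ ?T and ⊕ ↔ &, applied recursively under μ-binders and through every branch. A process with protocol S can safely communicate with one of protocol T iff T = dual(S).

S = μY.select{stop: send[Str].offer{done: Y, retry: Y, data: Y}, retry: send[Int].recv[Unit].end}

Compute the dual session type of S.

μY ↦ μY  (μ self-dual)
  select{stop,retry} ↦ offer{stop,retry}  (⊕→&)
    • stop:
      send[Str] ↦ recv[Str]
        offer{done,retry,data} ↦ select{done,retry,data}  (&→⊕)
          • done:
            Y self-dual
          • retry:
            Y self-dual
          • data:
            Y self-dual
    • retry:
      send[Int] ↦ recv[Int]
        recv[Unit] ↦ send[Unit]
          end self-dual

μY.offer{stop: recv[Str].select{done: Y, retry: Y, data: Y}, retry: recv[Int].send[Unit].end}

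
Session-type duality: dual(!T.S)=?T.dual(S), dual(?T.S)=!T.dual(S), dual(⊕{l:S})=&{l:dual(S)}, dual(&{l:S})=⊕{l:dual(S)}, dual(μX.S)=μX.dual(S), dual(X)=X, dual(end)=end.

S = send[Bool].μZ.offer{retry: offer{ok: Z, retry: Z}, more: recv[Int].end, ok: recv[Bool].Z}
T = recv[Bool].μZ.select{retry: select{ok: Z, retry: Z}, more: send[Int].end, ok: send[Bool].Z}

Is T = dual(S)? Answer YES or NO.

YES

send[Bool] vs recv[Bool]  ✓
  μZ vs μZ  ✓ (rec unchanged)
    offer{retry,more,ok} vs select{retry,more,ok}  ✓ same labels
      • retry:
        offer{ok,retry} vs select{ok,retry}  ✓ same labels
          • ok:
            Z vs Z  ✓
          • retry:
            Z vs Z  ✓
      • more:
        recv[Int] vs send[Int]  ✓
          end vs end  ✓
      • ok:
        recv[Bool] vs send[Bool]  ✓
          Z vs Z  ✓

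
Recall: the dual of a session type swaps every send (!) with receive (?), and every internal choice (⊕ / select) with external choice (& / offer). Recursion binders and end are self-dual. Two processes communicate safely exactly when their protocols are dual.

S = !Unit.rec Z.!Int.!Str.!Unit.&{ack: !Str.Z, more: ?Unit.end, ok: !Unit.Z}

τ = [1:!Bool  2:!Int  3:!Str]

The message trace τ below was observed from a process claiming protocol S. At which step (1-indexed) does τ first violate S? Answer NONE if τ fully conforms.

1

step 1: got !Bool, protocol expects !Unit  ✗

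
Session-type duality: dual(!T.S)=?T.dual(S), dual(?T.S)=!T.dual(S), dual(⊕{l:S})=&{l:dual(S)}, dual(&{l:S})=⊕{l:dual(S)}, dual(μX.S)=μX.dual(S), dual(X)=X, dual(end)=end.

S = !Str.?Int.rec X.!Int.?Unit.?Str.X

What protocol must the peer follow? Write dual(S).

?Str.!Int.rec X.?Int.!Unit.!Str.X

!Str → ?Str
  ?Int → !Int
    rec X → rec X  (rec unchanged)
      !Int → ?Int
        ?Unit → !Unit
          ?Str → !Str
            X ↦ X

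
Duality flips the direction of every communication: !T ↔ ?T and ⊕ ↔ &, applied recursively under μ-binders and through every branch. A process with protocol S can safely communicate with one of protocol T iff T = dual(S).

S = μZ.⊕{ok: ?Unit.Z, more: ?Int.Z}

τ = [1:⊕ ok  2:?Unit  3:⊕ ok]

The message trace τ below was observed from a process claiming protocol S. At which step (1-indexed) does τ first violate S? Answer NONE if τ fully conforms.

NONE

step 1: ⊕ ok  ✓  now at ?Unit.μZ.…
step 2: ?Unit  ✓  now at μZ.…
step 3: ⊕ ok  ✓  now at ?Unit.μZ.…
τ conforms to S (length 3)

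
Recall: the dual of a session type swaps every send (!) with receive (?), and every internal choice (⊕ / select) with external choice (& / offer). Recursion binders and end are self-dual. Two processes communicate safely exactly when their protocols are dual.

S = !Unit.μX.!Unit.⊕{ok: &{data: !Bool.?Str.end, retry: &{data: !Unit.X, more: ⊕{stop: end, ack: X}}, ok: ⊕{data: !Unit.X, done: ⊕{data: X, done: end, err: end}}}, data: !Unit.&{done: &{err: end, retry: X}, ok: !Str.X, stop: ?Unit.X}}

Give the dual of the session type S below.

!Unit = ?Unit
  μX = μX  (binder kept)
    !Unit = ?Unit
      ⊕{ok,data} = &{ok,data}  (select→offer)
        • ok:
          &{data,retry,ok} = ⊕{data,retry,ok}  (external→internal)
            • data:
              !Bool = ?Bool
                ?Str = !Str
                  end self-dual
            • retry:
              &{data,more} = ⊕{data,more}  (external→internal)
                • data:
                  !Unit = ?Unit
                    X self-dual
                • more:
                  ⊕{stop,ack} = &{stop,ack}  (select→offer)
                    • stop:
                      end self-dual
                    • ack:
                      X self-dual
            • ok:
              ⊕{data,done} = &{data,done}  (select→offer)
                • data:
                  !Unit = ?Unit
                    X self-dual
                • done:
                  ⊕{data,done,err} = &{data,done,err}  (select→offer)
                    • data:
                      X self-dual
                    • done:
                      end self-dual
                    • err:
                      end self-dual
        • data:
          !Unit = ?Unit
            &{done,ok,stop} = ⊕{done,ok,stop}  (external→internal)
              • done:
                &{err,retry} = ⊕{err,retry}  (external→internal)
                  • err:
                    end self-dual
                  • retry:
                    X self-dual
              • ok:
                !Str = ?Str
                  X self-dual
              • stop:
                ?Unit = !Unit
                  X self-dual

?Unit.μX.?Unit.&{ok: ⊕{data: ?Bool.!Str.end, retry: ⊕{data: ?Unit.X, more: &{stop: end, ack: X}}, ok: &{data: ?Unit.X, done: &{data: X, done: end, err: end}}}, data: ?Unit.⊕{done: ⊕{err: end, retry: X}, ok: ?Str.X, stop: !Unit.X}}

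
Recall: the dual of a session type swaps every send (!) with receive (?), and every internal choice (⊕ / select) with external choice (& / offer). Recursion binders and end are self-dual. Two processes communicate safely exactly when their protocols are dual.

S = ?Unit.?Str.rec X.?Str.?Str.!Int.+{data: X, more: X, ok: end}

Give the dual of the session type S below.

!Unit.!Str.rec X.!Str.!Str.?Int.&{data: X, more: X, ok: end}

?Unit → !Unit
  ?Str → !Str
    rec X → rec X  (μ self-dual)
      ?Str → !Str
        ?Str → !Str
          !Int → ?Int
            +{data,more,ok} → &{data,more,ok}  (internal→external)
              [data]
                X ↦ X
              [more]
                X ↦ X
              [ok]
                end ↦ end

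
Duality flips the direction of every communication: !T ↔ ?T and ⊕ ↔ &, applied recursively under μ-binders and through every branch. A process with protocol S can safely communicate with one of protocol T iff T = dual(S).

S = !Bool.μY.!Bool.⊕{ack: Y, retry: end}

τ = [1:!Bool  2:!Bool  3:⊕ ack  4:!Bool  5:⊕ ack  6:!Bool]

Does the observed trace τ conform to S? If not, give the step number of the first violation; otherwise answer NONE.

NONE

[1] !Bool  ✓  now at μY.…
[2] !Bool  ✓  now at ⊕{ack: μY.…, retry: end}
[3] ⊕ ack  ✓  now at μY.…
[4] !Bool  ✓  now at ⊕{ack: μY.…, retry: end}
[5] ⊕ ack  ✓  now at μY.…
[6] !Bool  ✓  now at ⊕{ack: μY.…, retry: end}
all 6 steps conform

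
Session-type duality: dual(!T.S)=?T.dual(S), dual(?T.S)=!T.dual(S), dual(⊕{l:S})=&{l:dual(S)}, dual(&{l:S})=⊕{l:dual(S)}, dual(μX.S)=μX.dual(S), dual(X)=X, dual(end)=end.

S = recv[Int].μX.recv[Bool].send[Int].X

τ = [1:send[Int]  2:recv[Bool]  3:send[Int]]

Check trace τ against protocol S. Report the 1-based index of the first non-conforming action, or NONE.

1

@1 got send[Int], protocol expects recv[Int]  ✗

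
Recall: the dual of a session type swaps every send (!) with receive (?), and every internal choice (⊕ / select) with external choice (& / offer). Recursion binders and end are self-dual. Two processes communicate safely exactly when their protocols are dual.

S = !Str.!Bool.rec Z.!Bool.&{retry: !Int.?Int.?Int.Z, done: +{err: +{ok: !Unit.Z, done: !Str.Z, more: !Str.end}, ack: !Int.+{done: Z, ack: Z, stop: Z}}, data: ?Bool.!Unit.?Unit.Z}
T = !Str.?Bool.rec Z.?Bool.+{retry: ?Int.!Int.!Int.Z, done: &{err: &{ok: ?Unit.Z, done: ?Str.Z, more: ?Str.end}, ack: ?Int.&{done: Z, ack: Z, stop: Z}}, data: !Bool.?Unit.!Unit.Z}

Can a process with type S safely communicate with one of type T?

NO

!Str | !Str  ✗ same direction on both sides — not dual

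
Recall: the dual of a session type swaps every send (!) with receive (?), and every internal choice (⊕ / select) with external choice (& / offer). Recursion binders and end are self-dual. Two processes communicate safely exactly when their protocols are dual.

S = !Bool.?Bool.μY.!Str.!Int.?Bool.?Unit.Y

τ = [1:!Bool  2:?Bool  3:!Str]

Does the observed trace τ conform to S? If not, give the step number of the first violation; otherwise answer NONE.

NONE

step 1: !Bool  match  state: ?Bool.μY.…
step 2: ?Bool  match  state: μY.…
step 3: !Str  match  state: !Int.?Bool.?Unit.μY.…
all 3 steps conform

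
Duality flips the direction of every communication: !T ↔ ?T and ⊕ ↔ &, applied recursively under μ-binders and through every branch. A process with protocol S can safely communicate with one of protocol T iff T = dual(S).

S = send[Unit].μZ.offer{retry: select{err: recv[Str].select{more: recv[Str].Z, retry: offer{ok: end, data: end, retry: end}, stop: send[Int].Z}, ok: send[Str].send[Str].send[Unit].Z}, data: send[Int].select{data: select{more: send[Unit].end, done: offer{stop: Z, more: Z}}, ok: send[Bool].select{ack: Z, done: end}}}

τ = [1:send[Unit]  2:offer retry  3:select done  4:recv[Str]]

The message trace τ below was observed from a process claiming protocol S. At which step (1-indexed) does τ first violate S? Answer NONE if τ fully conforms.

step 1: send[Unit]  match  cont: μZ.…
step 2: offer retry  match  cont: select{err: recv[Str].select{more: recv[Str].μZ.…, retry: offer{ok: end, data: end, retry: end}, stop: send[Int].μZ.…}, ok: send[Str].send[Str].send[Unit].μZ.…}
step 3: got select done, protocol expects select err or select ok  ✗

3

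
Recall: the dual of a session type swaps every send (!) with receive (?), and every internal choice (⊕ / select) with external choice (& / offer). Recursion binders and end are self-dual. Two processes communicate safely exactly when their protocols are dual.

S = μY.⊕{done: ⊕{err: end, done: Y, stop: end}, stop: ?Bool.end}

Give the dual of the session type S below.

μY ↦ μY  (μ self-dual)
  ⊕{done,stop} ↦ &{done,stop}  (internal→external)
    case done:
      ⊕{err,done,stop} ↦ &{err,done,stop}  (internal→external)
        case err:
          end ↦ end
        case done:
          Y ↦ Y
        case stop:
          end ↦ end
    case stop:
      ?Bool ↦ !Bool
        end ↦ end

μY.&{done: &{err: end, done: Y, stop: end}, stop: !Bool.end}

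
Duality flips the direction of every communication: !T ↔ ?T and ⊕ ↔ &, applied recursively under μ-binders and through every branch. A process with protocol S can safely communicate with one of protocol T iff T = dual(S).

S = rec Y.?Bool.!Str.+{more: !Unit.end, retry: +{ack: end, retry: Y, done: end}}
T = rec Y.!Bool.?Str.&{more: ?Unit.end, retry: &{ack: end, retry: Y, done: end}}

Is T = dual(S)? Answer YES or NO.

rec Y vs rec Y  match (μ self-dual)
  ?Bool vs !Bool  match
    !Str vs ?Str  match
      +{more,retry} vs &{more,retry}  match labels match
        • more:
          !Unit vs ?Unit  match
            end vs end  match
        • retry:
          +{ack,retry,done} vs &{ack,retry,done}  match labels match
            • ack:
              end vs end  match
            • retry:
              Y vs Y  match
            • done:
              end vs end  match

YES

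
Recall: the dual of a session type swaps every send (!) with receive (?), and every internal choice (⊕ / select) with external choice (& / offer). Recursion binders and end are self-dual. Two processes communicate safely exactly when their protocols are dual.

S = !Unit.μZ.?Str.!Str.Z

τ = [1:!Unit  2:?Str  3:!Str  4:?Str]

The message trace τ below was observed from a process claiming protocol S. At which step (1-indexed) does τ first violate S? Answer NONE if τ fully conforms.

NONE

step 1: !Unit  match  residual = μZ.…
step 2: ?Str  match  residual = !Str.μZ.…
step 3: !Str  match  residual = μZ.…
step 4: ?Str  match  residual = !Str.μZ.…
all 4 steps conform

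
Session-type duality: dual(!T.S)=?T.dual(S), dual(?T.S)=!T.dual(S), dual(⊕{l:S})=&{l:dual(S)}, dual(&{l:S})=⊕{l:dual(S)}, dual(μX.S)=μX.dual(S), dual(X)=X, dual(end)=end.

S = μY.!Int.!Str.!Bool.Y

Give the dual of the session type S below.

μY.?Int.?Str.?Bool.Y

μY → μY  (binder kept)
  !Int → ?Int
    !Str → ?Str
      !Bool → ?Bool
        Y self-dual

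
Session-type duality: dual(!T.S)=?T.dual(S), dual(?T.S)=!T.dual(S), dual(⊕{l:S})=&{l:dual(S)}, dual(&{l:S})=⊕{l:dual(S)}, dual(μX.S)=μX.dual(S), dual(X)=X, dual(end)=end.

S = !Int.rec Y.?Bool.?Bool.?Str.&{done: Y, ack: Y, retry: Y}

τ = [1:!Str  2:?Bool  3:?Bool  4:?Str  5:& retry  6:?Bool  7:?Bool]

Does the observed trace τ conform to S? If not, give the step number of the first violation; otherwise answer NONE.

1

@1 got !Str, protocol expects !Int  ✗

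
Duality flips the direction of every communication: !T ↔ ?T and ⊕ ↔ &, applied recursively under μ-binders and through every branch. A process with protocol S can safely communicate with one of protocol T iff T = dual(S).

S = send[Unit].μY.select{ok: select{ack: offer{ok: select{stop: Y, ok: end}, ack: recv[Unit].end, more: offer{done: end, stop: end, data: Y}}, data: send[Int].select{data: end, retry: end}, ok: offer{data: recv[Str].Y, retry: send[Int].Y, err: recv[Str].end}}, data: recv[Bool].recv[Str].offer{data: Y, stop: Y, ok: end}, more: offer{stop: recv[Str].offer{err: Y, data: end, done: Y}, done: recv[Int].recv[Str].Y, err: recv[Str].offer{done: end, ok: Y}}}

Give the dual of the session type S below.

send[Unit] → recv[Unit]
  μY → μY  (rec unchanged)
    select{ok,data,more} → offer{ok,data,more}  (internal→external)
      • ok:
        select{ack,data,ok} → offer{ack,data,ok}  (internal→external)
          • ack:
            offer{ok,ack,more} → select{ok,ack,more}  (external→internal)
              • ok:
                select{stop,ok} → offer{stop,ok}  (internal→external)
                  • stop:
                    Y ↦ Y
                  • ok:
                    end ↦ end
              • ack:
                recv[Unit] → send[Unit]
                  end ↦ end
              • more:
                offer{done,stop,data} → select{done,stop,data}  (external→internal)
                  • done:
                    end ↦ end
                  • stop:
                    end ↦ end
                  • data:
                    Y ↦ Y
          • data:
            send[Int] → recv[Int]
              select{data,retry} → offer{data,retry}  (internal→external)
                • data:
                  end ↦ end
                • retry:
                  end ↦ end
          • ok:
            offer{data,retry,err} → select{data,retry,err}  (external→internal)
              • data:
                recv[Str] → send[Str]
                  Y ↦ Y
              • retry:
                send[Int] → recv[Int]
                  Y ↦ Y
              • err:
                recv[Str] → send[Str]
                  end ↦ end
      • data:
        recv[Bool] → send[Bool]
          recv[Str] → send[Str]
            offer{data,stop,ok} → select{data,stop,ok}  (external→internal)
              • data:
                Y ↦ Y
              • stop:
                Y ↦ Y
              • ok:
                end ↦ end
      • more:
        offer{stop,done,err} → select{stop,done,err}  (external→internal)
          • stop:
            recv[Str] → send[Str]
              offer{err,data,done} → select{err,data,done}  (external→internal)
                • err:
                  Y ↦ Y
                • data:
                  end ↦ end
                • done:
                  Y ↦ Y
          • done:
            recv[Int] → send[Int]
              recv[Str] → send[Str]
                Y ↦ Y
          • err:
            recv[Str] → send[Str]
              offer{done,ok} → select{done,ok}  (external→internal)
                • done:
                  end ↦ end
                • ok:
                  Y ↦ Y

recv[Unit].μY.offer{ok: offer{ack: select{ok: offer{stop: Y, ok: end}, ack: send[Unit].end, more: select{done: end, stop: end, data: Y}}, data: recv[Int].offer{data: end, retry: end}, ok: select{data: send[Str].Y, retry: recv[Int].Y, err: send[Str].end}}, data: send[Bool].send[Str].select{data: Y, stop: Y, ok: end}, more: select{stop: send[Str].select{err: Y, data: end, done: Y}, done: send[Int].send[Str].Y, err: send[Str].select{done: end, ok: Y}}}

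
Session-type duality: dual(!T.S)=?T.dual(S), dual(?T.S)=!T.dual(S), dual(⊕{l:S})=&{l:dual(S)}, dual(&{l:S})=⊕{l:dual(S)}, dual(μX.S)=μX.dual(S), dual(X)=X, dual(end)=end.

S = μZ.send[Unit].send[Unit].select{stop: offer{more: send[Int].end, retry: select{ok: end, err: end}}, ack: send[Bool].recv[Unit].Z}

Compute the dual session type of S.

μZ → μZ  (μ self-dual)
  send[Unit] → recv[Unit]
    send[Unit] → recv[Unit]
      select{stop,ack} → offer{stop,ack}  (⊕→&)
        case stop:
          offer{more,retry} → select{more,retry}  (external→internal)
            case more:
              send[Int] → recv[Int]
                end ↦ end
            case retry:
              select{ok,err} → offer{ok,err}  (⊕→&)
                case ok:
                  end ↦ end
                case err:
                  end ↦ end
        case ack:
          send[Bool] → recv[Bool]
            recv[Unit] → send[Unit]
              Z ↦ Z

μZ.recv[Unit].recv[Unit].offer{stop: select{more: recv[Int].end, retry: offer{ok: end, err: end}}, ack: recv[Bool].send[Unit].Z}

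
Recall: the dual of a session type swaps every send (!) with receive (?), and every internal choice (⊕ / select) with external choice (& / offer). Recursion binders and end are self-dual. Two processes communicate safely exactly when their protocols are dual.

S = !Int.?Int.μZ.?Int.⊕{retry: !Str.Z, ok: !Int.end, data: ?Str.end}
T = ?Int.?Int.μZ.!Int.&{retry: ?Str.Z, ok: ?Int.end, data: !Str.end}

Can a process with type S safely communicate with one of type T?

!Int | ?Int  match
  ?Int | ?Int  ✗ same direction on both sides — not dual

NO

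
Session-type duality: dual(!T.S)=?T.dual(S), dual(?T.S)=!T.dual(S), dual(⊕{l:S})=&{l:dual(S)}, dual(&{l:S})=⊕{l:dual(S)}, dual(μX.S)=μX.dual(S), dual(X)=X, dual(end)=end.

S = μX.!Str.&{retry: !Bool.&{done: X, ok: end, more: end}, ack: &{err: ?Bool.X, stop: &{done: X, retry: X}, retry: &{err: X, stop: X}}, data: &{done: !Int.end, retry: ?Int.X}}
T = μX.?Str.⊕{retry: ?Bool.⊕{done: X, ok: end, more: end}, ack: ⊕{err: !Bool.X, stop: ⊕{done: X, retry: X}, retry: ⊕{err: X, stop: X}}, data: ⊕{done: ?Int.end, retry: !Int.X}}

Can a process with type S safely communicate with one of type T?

YES

μX ‖ μX  ok (binder kept)
  !Str ‖ ?Str  ok
    &{retry,ack,data} ‖ ⊕{retry,ack,data}  ok labels match
      • retry:
        !Bool ‖ ?Bool  ok
          &{done,ok,more} ‖ ⊕{done,ok,more}  ok labels match
            • done:
              X ‖ X  ok
            • ok:
              end ‖ end  ok
            • more:
              end ‖ end  ok
      • ack:
        &{err,stop,retry} ‖ ⊕{err,stop,retry}  ok labels match
          • err:
            ?Bool ‖ !Bool  ok
              X ‖ X  ok
          • stop:
            &{done,retry} ‖ ⊕{done,retry}  ok labels match
              • done:
                X ‖ X  ok
              • retry:
                X ‖ X  ok
          • retry:
            &{err,stop} ‖ ⊕{err,stop}  ok labels match
              • err:
                X ‖ X  ok
              • stop:
                X ‖ X  ok
      • data:
        &{done,retry} ‖ ⊕{done,retry}  ok labels match
          • done:
            !Int ‖ ?Int  ok
              end ‖ end  ok
          • retry:
            ?Int ‖ !Int  ok
              X ‖ X  ok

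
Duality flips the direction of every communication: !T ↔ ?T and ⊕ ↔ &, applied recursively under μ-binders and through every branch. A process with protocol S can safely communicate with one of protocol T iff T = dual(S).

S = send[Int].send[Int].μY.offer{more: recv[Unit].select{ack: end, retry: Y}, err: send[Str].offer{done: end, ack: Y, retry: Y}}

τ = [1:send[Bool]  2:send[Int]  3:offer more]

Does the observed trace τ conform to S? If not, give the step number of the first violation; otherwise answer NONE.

1

[1] got send[Bool], protocol expects send[Int]  ✗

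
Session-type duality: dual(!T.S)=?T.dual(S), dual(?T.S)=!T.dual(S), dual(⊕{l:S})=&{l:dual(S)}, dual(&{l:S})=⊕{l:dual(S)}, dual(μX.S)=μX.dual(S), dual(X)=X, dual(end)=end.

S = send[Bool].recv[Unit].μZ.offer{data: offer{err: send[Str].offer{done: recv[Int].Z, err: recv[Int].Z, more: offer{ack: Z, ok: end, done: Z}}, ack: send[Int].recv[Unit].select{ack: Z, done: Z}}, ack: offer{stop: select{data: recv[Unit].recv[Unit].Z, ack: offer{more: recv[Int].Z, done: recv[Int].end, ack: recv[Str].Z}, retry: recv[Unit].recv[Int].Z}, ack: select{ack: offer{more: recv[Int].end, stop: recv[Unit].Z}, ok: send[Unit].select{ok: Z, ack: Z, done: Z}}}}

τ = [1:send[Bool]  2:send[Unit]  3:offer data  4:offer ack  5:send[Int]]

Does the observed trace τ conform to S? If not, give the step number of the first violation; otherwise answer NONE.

2

[1] send[Bool]  match  state: recv[Unit].μZ.…
[2] got send[Unit], protocol expects recv[Unit]  ✗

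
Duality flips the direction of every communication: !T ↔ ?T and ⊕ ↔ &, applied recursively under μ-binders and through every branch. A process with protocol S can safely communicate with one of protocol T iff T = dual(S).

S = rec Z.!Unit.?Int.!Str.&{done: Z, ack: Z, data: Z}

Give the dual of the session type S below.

rec Z.?Unit.!Int.?Str.+{done: Z, ack: Z, data: Z}

rec Z ↦ rec Z  (binder kept)
  !Unit ↦ ?Unit
    ?Int ↦ !Int
      !Str ↦ ?Str
        &{done,ack,data} ↦ +{done,ack,data}  (external→internal)
          [done]
            dual(Z) = Z
          [ack]
            dual(Z) = Z
          [data]
            dual(Z) = Z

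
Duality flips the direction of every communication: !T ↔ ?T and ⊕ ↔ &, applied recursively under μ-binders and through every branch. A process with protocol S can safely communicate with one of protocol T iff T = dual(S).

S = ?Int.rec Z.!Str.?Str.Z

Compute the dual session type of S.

!Int.rec Z.?Str.!Str.Z

?Int ↦ !Int
  rec Z ↦ rec Z  (rec unchanged)
    !Str ↦ ?Str
      ?Str ↦ !Str
        Z self-dual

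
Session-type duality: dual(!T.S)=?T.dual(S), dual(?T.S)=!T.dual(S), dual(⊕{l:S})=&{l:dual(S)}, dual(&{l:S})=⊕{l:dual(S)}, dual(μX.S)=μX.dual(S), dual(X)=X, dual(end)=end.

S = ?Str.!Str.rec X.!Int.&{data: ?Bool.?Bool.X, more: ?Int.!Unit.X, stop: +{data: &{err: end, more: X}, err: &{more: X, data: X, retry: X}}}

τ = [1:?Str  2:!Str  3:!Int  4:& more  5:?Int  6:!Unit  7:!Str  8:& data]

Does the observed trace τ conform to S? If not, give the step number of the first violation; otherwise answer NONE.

step 1: ?Str  ✓  cont: !Str.rec X.…
step 2: !Str  ✓  cont: rec X.…
step 3: !Int  ✓  cont: &{data: ?Bool.?Bool.rec X.…, more: ?Int.!Unit.rec X.…, stop: +{data: &{err: end, more: rec X.…}, err: &{more: rec X.…, data: rec X.…, retry: rec X.…}}}
step 4: & more  ✓  cont: ?Int.!Unit.rec X.…
step 5: ?Int  ✓  cont: !Unit.rec X.…
step 6: !Unit  ✓  cont: rec X.…
step 7: got !Str, protocol expects !Int  ✗

7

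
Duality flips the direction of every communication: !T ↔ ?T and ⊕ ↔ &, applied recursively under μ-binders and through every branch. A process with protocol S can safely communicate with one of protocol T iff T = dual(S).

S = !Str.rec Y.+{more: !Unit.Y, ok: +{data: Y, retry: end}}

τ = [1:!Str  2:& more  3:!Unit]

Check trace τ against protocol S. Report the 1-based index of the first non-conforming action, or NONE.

2

@1 !Str  match  residual = rec Y.…
@2 got & more, protocol expects + more or + ok  ✗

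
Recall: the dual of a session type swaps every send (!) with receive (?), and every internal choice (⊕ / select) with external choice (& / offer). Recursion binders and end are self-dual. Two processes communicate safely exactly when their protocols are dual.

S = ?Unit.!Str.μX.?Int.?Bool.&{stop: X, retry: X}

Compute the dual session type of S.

!Unit.?Str.μX.!Int.!Bool.⊕{stop: X, retry: X}

?Unit ↦ !Unit
  !Str ↦ ?Str
    μX ↦ μX  (rec unchanged)
      ?Int ↦ !Int
        ?Bool ↦ !Bool
          &{stop,retry} ↦ ⊕{stop,retry}  (offer→select)
            • stop:
              dual(X) = X
            • retry:
              dual(X) = X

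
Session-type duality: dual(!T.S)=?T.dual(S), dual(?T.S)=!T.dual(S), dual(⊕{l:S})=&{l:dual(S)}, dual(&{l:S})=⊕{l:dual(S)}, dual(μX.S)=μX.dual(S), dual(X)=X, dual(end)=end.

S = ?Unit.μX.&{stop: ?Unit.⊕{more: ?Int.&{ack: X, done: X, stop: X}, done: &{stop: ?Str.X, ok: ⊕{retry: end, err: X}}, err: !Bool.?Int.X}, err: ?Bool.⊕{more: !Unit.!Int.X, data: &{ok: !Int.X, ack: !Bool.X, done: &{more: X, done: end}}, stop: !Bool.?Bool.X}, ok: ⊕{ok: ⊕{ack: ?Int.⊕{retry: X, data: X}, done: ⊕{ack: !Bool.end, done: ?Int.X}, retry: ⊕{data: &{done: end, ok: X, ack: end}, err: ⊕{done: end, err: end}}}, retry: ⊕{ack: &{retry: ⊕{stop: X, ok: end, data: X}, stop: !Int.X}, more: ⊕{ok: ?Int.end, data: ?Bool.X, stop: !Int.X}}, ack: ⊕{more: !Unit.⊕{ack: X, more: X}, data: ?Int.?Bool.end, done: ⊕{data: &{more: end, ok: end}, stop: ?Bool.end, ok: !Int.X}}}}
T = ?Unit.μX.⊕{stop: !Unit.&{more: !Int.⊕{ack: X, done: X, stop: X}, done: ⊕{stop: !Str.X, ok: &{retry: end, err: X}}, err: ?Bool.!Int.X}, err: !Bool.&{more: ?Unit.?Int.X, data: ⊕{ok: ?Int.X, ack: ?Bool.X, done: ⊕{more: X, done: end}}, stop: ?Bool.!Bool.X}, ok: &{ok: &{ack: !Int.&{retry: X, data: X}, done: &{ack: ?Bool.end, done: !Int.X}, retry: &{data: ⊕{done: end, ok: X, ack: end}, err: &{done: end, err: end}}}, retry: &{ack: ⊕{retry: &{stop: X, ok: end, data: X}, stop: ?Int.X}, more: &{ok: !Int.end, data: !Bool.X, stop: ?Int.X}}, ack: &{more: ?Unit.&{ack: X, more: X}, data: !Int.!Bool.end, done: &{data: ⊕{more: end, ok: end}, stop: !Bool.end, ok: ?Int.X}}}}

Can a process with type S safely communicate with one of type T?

NO

?Unit vs ?Unit  ✗ same direction on both sides — not dual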